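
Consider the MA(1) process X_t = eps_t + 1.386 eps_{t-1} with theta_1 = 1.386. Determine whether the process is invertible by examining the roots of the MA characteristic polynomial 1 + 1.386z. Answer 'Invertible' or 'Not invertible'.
\text{Not invertible}

The MA(q) characteristic polynomial is P(z) = 1 + 1.386z.
Invertibility requires all roots to lie outside the unit circle, i.e. |z| > 1 for every root.
This is linear in z: 1 + (1.386) z = 0  =>  z = -1/(1.386) = -0.721501,  |z| = 0.721501.
Moduli of all roots: 0.7215.
All moduli strictly greater than 1? No.
Verdict: Not invertible.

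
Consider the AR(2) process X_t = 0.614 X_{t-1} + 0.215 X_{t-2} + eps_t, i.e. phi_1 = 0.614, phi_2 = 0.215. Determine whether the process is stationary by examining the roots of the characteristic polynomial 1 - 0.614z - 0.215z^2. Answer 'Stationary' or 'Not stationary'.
\text{Stationary}

The AR(p) characteristic polynomial is P(z) = 1 - 0.614z - 0.215z^2.
Stationarity requires all roots to lie outside the unit circle, i.e. |z| > 1 for every root.
Set 1 + (-0.614) z + (-0.215) z^2 = 0, i.e. a z^2 + b z + c = 0 with a = -0.215, b = -0.614, c = 1.
Discriminant D = b^2 - 4ac = (-0.614)^2 - 4*(-0.215)*1 = 0.376996 - (-0.86) = 1.236996.
D >= 0, so the roots are real: z = (-b +/- sqrt(D)) / (2a) = (0.614 +/- 1.112203) / (-0.43).
  z_1 = (0.614 + 1.112203) / (-0.43) = -4.0144,   |z_1| = 4.0144.
  z_2 = (0.614 - 1.112203) / (-0.43) = 1.1586,   |z_2| = 1.1586.
Moduli of all roots: 4.0144, 1.1586.
All moduli strictly greater than 1? Yes.
Verdict: Stationary.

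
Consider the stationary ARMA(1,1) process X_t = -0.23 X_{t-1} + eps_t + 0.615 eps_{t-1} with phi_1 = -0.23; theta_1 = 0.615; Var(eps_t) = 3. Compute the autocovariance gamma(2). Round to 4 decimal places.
\gamma(2) = -0.2408

Multiply the model equation by X_{t-k} and take expectations. With theta_0 = psi_0 = 1 and psi_j the MA(infinity) weights, this gives
  gamma(k) - sum_i phi_i gamma(k-i) = c_k,
  c_k = sigma^2 * sum_{j=k..q} theta_j psi_{j-k}   (c_k = 0 for k > q),
using gamma(-m) = gamma(m).
psi-weights needed (psi_j = theta_j + sum_i phi_i psi_{j-i}):
  psi_1 = theta_1 + phi_1 = 0.615 + (-0.23) = 0.385
Right-hand sides:
  c_0 = sigma^2 (1 + theta_1 psi_1) = 3 * (1 + (0.615)(0.385)) = 3 * 1.236775 = 3.710325
  c_1 = sigma^2 theta_1 = 3 * (0.615) = 1.845
  c_2 = 0
Equations for k = 0 and k = 1 (AR order 1):
  gamma(0) = phi_1 gamma(1) + c_0
  gamma(1) = phi_1 gamma(0) + c_1
Substituting the second into the first: gamma(0) (1 - phi_1^2) = c_0 + phi_1 c_1, so
  gamma(0) = (c_0 + phi_1 c_1) / (1 - phi_1^2) = (3.710325 + (-0.23)(1.845)) / (1 - (-0.23)^2) = 3.285975 / 0.9471 = 3.469512.
  gamma(1) = phi_1 gamma(0) + c_1 = (-0.23)(3.469512) + (1.845) = 1.047012.
For k = 2 (> q): gamma(2) = phi_1 gamma(1) = (-0.23)(1.047012) = -0.240813.
Therefore gamma(2) = -0.2408 (to 4 decimal places).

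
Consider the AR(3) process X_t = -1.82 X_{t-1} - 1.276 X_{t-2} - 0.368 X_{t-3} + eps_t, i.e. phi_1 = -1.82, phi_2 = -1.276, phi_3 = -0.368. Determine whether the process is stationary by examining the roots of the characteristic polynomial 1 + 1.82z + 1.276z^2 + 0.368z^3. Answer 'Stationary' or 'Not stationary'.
\text{Stationary}

The AR(p) characteristic polynomial is P(z) = 1 + 1.82z + 1.276z^2 + 0.368z^3.
Stationarity requires all roots to lie outside the unit circle, i.e. |z| > 1 for every root.
Degree 3: look for a simple real root z0 first, then factor out (1 - z/z0) and solve the remaining quadratic.
Testing z0 = -1.25: P(-1.25) = 1 + (1.82)(-1.25) + (1.276)(-1.25)^2 + (0.368)(-1.25)^3
  = 1 + (-2.275) + (1.99375) + (-0.71875) = 0.  So z_0 = -1.25 is a root, |z_0| = 1.25.
Divide out the factor (1 + 0.8 z) = (1 - z/z0) (since 1/z0 = -0.8):
  P(z) = (1 + 0.8 z)(1 + (1.02) z + (0.46) z^2)
  [check: z-coef 1.02 - (-0.8) = 1.82; z^2-coef 0.46 - (-0.8)(1.02) = 1.276; z^3-coef -(-0.8)(0.46) = 0.368.]
Remaining roots from the quadratic factor 1 + (1.02) z + (0.46) z^2:
  Set 1 + (1.02) z + (0.46) z^2 = 0, i.e. a z^2 + b z + c = 0 with a = 0.46, b = 1.02, c = 1.
  Discriminant D = b^2 - 4ac = (1.02)^2 - 4*(0.46)*1 = 1.0404 - (1.84) = -0.7996.
  D < 0, so the roots are the complex-conjugate pair z = (-b +/- i sqrt(-D)) / (2a) = -1.1087 +/- 0.972i.
  For a conjugate pair |z|^2 = z * conj(z) = (product of roots) = c/a = 1/(0.46) = 2.173913, so |z| = sqrt(2.173913) = 1.4744 for both roots.
Moduli of all roots: 1.2500, 1.4744, 1.4744.
All moduli strictly greater than 1? Yes.
Verdict: Stationary.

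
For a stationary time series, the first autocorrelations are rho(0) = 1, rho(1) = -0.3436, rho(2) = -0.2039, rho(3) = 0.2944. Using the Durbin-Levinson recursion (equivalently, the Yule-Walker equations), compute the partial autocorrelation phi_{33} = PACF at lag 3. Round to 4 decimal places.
\phi_{33} = 0.0959

The PACF at lag k is phi_{kk}, the last component of the solution
to the Yule-Walker system G_k phi = r_k where
  (G_k)_{ij} = rho(|i - j|), (r_k)_i = rho(i), i,j = 1..k.
Equivalently, Durbin-Levinson gives phi_{kk} iteratively:
  phi_{11} = rho(1)
  phi_{kk} = [rho(k) - sum_{j=1..k-1} phi_{k-1,j} rho(k-j)]
            / [1 - sum_{j=1..k-1} phi_{k-1,j} rho(j)],
  phi_{k,j} = phi_{k-1,j} - phi_{kk} phi_{k-1,k-j},  j = 1..k-1.
Step k = 1:
  phi_11 = rho(1) = -0.3436.
Step k = 2:
  phi_22 = [rho(2) - phi_11 rho(1)] / [1 - phi_11 rho(1)] = [-0.2039 - (-0.3436)(-0.3436)] / [1 - (-0.3436)(-0.3436)]
         = -0.32196096 / 0.88193904 = -0.36506.
  Update: phi_21 = phi_11 - phi_22 phi_11 = -0.3436 - (-0.36506)(-0.3436) = -0.469035.
Step k = 3:
  phi_33 = [rho(3) - phi_21 rho(2) - phi_22 rho(1)] / [1 - phi_21 rho(1) - phi_22 rho(2)]
    numerator   = 0.2944 - (-0.469035)(-0.2039) - (-0.36506)(-0.3436) = 0.07332909
    denominator = 1 - (-0.469035)(-0.3436) - (-0.36506)(-0.2039) = 0.76440386
  phi_33 = 0.07332909 / 0.76440386 = 0.0959.
Therefore phi_{33} = 0.0959.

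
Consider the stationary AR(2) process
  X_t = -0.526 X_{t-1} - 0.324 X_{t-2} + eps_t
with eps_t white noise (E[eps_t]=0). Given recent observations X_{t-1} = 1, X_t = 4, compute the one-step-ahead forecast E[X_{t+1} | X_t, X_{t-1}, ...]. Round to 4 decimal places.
E[X_{t+1} \mid \mathcal F_t] = -2.4280

For an AR(p) model X_t = c + sum_i phi_i X_{t-i} + eps_t, the
one-step-ahead conditional mean is
  E[X_{t+1} | X_t, ...] = c + sum_i phi_i X_{t+1-i}.
Substitute known values:
  E[X_{t+1} | ...] = (-0.526) * (4) + (-0.324) * (1)
                   = -2.4280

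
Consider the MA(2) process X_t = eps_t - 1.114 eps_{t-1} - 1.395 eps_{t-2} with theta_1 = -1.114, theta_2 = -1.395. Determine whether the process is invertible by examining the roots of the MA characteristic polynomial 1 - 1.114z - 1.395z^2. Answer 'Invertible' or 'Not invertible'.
\text{Not invertible}

The MA(q) characteristic polynomial is P(z) = 1 - 1.114z - 1.395z^2.
Invertibility requires all roots to lie outside the unit circle, i.e. |z| > 1 for every root.
Set 1 + (-1.114) z + (-1.395) z^2 = 0, i.e. a z^2 + b z + c = 0 with a = -1.395, b = -1.114, c = 1.
Discriminant D = b^2 - 4ac = (-1.114)^2 - 4*(-1.395)*1 = 1.240996 - (-5.58) = 6.820996.
D >= 0, so the roots are real: z = (-b +/- sqrt(D)) / (2a) = (1.114 +/- 2.611704) / (-2.79).
  z_1 = (1.114 + 2.611704) / (-2.79) = -1.3354,   |z_1| = 1.3354.
  z_2 = (1.114 - 2.611704) / (-2.79) = 0.5368,   |z_2| = 0.5368.
Moduli of all roots: 1.3354, 0.5368.
All moduli strictly greater than 1? No.
Verdict: Not invertible.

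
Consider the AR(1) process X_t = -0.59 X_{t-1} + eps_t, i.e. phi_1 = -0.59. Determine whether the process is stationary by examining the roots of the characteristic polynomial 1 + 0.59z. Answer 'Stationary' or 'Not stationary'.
\text{Stationary}

The AR(p) characteristic polynomial is P(z) = 1 + 0.59z.
Stationarity requires all roots to lie outside the unit circle, i.e. |z| > 1 for every root.
This is linear in z: 1 + (0.59) z = 0  =>  z = -1/(0.59) = -1.694915,  |z| = 1.694915.
Moduli of all roots: 1.6949.
All moduli strictly greater than 1? Yes.
Verdict: Stationary.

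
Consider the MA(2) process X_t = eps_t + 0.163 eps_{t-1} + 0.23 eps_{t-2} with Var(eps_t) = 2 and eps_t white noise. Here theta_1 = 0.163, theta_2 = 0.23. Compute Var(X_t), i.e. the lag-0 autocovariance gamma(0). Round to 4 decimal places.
\gamma(0) = 2.1589

For an MA(q) process X_t = eps_t + sum_i theta_i eps_{t-i} with
Var(eps_t) = sigma^2, the variance is
  gamma(0) = sigma^2 * (1 + sum_i theta_i^2).
  sum_i theta_i^2 = (0.163)^2 + (0.23)^2 = 0.026569 + 0.0529 = 0.079469.
  gamma(0) = 2 * (1 + 0.079469) = 2 * 1.079469 = 2.158938, which rounds to 2.1589.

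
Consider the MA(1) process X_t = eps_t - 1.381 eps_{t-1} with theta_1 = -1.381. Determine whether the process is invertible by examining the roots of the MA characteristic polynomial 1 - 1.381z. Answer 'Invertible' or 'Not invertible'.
\text{Not invertible}

The MA(q) characteristic polynomial is P(z) = 1 - 1.381z.
Invertibility requires all roots to lie outside the unit circle, i.e. |z| > 1 for every root.
This is linear in z: 1 + (-1.381) z = 0  =>  z = -1/(-1.381) = 0.724113,  |z| = 0.724113.
Moduli of all roots: 0.7241.
All moduli strictly greater than 1? No.
Verdict: Not invertible.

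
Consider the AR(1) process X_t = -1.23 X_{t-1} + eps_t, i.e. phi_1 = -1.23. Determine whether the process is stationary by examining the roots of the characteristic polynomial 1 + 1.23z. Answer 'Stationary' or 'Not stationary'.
\text{Not stationary}

The AR(p) characteristic polynomial is P(z) = 1 + 1.23z.
Stationarity requires all roots to lie outside the unit circle, i.e. |z| > 1 for every root.
This is linear in z: 1 + (1.23) z = 0  =>  z = -1/(1.23) = -0.813008,  |z| = 0.813008.
Moduli of all roots: 0.8130.
All moduli strictly greater than 1? No.
Verdict: Not stationary.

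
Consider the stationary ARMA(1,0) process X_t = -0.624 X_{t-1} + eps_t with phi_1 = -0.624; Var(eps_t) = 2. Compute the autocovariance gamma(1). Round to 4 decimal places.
\gamma(1) = -2.0438

Multiply the model equation by X_{t-k} and take expectations. With theta_0 = psi_0 = 1 and psi_j the MA(infinity) weights, this gives
  gamma(k) - sum_i phi_i gamma(k-i) = c_k,
  c_k = sigma^2 * sum_{j=k..q} theta_j psi_{j-k}   (c_k = 0 for k > q),
using gamma(-m) = gamma(m).
Pure AR (q = 0): c_0 = sigma^2 = 2, c_k = 0 for k >= 1.
Equations for k = 0 and k = 1 (AR order 1):
  gamma(0) = phi_1 gamma(1) + c_0
  gamma(1) = phi_1 gamma(0) + c_1
Substituting the second into the first: gamma(0) (1 - phi_1^2) = c_0 + phi_1 c_1, so
  gamma(0) = c_0 / (1 - phi_1^2) = 2 / (1 - (-0.624)^2) = 2 / 0.610624 = 3.275338.
  gamma(1) = phi_1 gamma(0) = (-0.624)(3.275338) = -2.043811.
Therefore gamma(1) = -2.0438 (to 4 decimal places).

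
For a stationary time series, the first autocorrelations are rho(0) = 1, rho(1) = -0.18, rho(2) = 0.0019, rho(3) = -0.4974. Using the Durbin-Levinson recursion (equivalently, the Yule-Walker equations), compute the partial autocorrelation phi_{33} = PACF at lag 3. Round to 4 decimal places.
\phi_{33} = -0.5201

The PACF at lag k is phi_{kk}, the last component of the solution
to the Yule-Walker system G_k phi = r_k where
  (G_k)_{ij} = rho(|i - j|), (r_k)_i = rho(i), i,j = 1..k.
Equivalently, Durbin-Levinson gives phi_{kk} iteratively:
  phi_{11} = rho(1)
  phi_{kk} = [rho(k) - sum_{j=1..k-1} phi_{k-1,j} rho(k-j)]
            / [1 - sum_{j=1..k-1} phi_{k-1,j} rho(j)],
  phi_{k,j} = phi_{k-1,j} - phi_{kk} phi_{k-1,k-j},  j = 1..k-1.
Step k = 1:
  phi_11 = rho(1) = -0.18.
Step k = 2:
  phi_22 = [rho(2) - phi_11 rho(1)] / [1 - phi_11 rho(1)] = [0.0019 - (-0.18)(-0.18)] / [1 - (-0.18)(-0.18)]
         = -0.0305 / 0.9676 = -0.031521.
  Update: phi_21 = phi_11 - phi_22 phi_11 = -0.18 - (-0.031521)(-0.18) = -0.185674.
Step k = 3:
  phi_33 = [rho(3) - phi_21 rho(2) - phi_22 rho(1)] / [1 - phi_21 rho(1) - phi_22 rho(2)]
    numerator   = -0.4974 - (-0.185674)(0.0019) - (-0.031521)(-0.18) = -0.50272105
    denominator = 1 - (-0.185674)(-0.18) - (-0.031521)(0.0019) = 0.9666386
  phi_33 = -0.50272105 / 0.9666386 = -0.5201.
Therefore phi_{33} = -0.5201.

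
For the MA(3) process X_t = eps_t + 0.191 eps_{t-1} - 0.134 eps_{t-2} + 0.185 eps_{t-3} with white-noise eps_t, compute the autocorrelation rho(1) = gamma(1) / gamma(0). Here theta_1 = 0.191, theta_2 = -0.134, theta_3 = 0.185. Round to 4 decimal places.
\rho(1) = 0.1292

For an MA(q) process with theta_0 = 1, the autocovariance is
  gamma(k) = sigma^2 * sum_{i=0..q-k} theta_i * theta_{i+k},
and rho(k) = gamma(k) / gamma(0). Sigma^2 cancels.
  numerator   = (1)*(0.191) + (0.191)*(-0.134) + (-0.134)*(0.185) = 0.140616.
  denominator = (1)^2 + (0.191)^2 + (-0.134)^2 + (0.185)^2 = 1.088662.
  rho(1) = 0.140616 / 1.088662 = 0.1292.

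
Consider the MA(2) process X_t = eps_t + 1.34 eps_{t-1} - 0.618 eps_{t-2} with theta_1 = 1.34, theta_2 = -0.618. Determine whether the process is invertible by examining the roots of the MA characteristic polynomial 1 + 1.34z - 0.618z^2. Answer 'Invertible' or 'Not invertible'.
\text{Not invertible}

The MA(q) characteristic polynomial is P(z) = 1 + 1.34z - 0.618z^2.
Invertibility requires all roots to lie outside the unit circle, i.e. |z| > 1 for every root.
Set 1 + (1.34) z + (-0.618) z^2 = 0, i.e. a z^2 + b z + c = 0 with a = -0.618, b = 1.34, c = 1.
Discriminant D = b^2 - 4ac = (1.34)^2 - 4*(-0.618)*1 = 1.7956 - (-2.472) = 4.2676.
D >= 0, so the roots are real: z = (-b +/- sqrt(D)) / (2a) = (-1.34 +/- 2.065817) / (-1.236).
  z_1 = (-1.34 + 2.065817) / (-1.236) = -0.5872,   |z_1| = 0.5872.
  z_2 = (-1.34 - 2.065817) / (-1.236) = 2.7555,   |z_2| = 2.7555.
Moduli of all roots: 0.5872, 2.7555.
All moduli strictly greater than 1? No.
Verdict: Not invertible.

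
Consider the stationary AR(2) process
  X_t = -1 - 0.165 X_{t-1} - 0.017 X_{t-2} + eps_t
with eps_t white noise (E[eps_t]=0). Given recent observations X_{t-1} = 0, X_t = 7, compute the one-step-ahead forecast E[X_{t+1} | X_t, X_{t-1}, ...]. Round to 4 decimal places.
E[X_{t+1} \mid \mathcal F_t] = -2.1550

For an AR(p) model X_t = c + sum_i phi_i X_{t-i} + eps_t, the
one-step-ahead conditional mean is
  E[X_{t+1} | X_t, ...] = c + sum_i phi_i X_{t+1-i}.
Substitute known values:
  E[X_{t+1} | ...] = -1 + (-0.165) * (7) + (-0.017) * (0)
                   = -2.1550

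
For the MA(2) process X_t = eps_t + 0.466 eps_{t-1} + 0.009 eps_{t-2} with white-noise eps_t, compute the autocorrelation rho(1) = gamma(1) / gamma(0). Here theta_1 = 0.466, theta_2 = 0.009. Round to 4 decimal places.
\rho(1) = 0.3863

For an MA(q) process with theta_0 = 1, the autocovariance is
  gamma(k) = sigma^2 * sum_{i=0..q-k} theta_i * theta_{i+k},
and rho(k) = gamma(k) / gamma(0). Sigma^2 cancels.
  numerator   = (1)*(0.466) + (0.466)*(0.009) = 0.470194.
  denominator = (1)^2 + (0.466)^2 + (0.009)^2 = 1.217237.
  rho(1) = 0.470194 / 1.217237 = 0.3863.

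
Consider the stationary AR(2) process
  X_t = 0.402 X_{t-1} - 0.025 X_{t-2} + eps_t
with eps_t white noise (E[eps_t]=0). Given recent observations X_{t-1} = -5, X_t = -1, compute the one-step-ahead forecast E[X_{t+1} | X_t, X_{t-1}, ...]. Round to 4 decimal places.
E[X_{t+1} \mid \mathcal F_t] = -0.2770

For an AR(p) model X_t = c + sum_i phi_i X_{t-i} + eps_t, the
one-step-ahead conditional mean is
  E[X_{t+1} | X_t, ...] = c + sum_i phi_i X_{t+1-i}.
Substitute known values:
  E[X_{t+1} | ...] = (0.402) * (-1) + (-0.025) * (-5)
                   = -0.2770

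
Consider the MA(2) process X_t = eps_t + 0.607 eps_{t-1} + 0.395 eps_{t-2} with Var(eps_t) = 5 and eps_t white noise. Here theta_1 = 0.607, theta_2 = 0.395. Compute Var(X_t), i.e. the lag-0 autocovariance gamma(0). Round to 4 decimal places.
\gamma(0) = 7.6224

For an MA(q) process X_t = eps_t + sum_i theta_i eps_{t-i} with
Var(eps_t) = sigma^2, the variance is
  gamma(0) = sigma^2 * (1 + sum_i theta_i^2).
  sum_i theta_i^2 = (0.607)^2 + (0.395)^2 = 0.368449 + 0.156025 = 0.524474.
  gamma(0) = 5 * (1 + 0.524474) = 5 * 1.524474 = 7.62237, which rounds to 7.6224.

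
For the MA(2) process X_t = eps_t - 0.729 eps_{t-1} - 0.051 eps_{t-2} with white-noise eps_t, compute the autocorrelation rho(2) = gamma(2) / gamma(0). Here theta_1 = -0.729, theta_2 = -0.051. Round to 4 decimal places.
\rho(2) = -0.0332

For an MA(q) process with theta_0 = 1, the autocovariance is
  gamma(k) = sigma^2 * sum_{i=0..q-k} theta_i * theta_{i+k},
and rho(k) = gamma(k) / gamma(0). Sigma^2 cancels.
  numerator   = (1)*(-0.051) = -0.051.
  denominator = (1)^2 + (-0.729)^2 + (-0.051)^2 = 1.534042.
  rho(2) = -0.051 / 1.534042 = -0.0332.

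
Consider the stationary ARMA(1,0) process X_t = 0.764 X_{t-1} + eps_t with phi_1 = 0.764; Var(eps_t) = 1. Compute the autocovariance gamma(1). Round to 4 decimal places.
\gamma(1) = 1.8352

Multiply the model equation by X_{t-k} and take expectations. With theta_0 = psi_0 = 1 and psi_j the MA(infinity) weights, this gives
  gamma(k) - sum_i phi_i gamma(k-i) = c_k,
  c_k = sigma^2 * sum_{j=k..q} theta_j psi_{j-k}   (c_k = 0 for k > q),
using gamma(-m) = gamma(m).
Pure AR (q = 0): c_0 = sigma^2 = 1, c_k = 0 for k >= 1.
Equations for k = 0 and k = 1 (AR order 1):
  gamma(0) = phi_1 gamma(1) + c_0
  gamma(1) = phi_1 gamma(0) + c_1
Substituting the second into the first: gamma(0) (1 - phi_1^2) = c_0 + phi_1 c_1, so
  gamma(0) = c_0 / (1 - phi_1^2) = 1 / (1 - (0.764)^2) = 1 / 0.416304 = 2.402091.
  gamma(1) = phi_1 gamma(0) = (0.764)(2.402091) = 1.835197.
Therefore gamma(1) = 1.8352 (to 4 decimal places).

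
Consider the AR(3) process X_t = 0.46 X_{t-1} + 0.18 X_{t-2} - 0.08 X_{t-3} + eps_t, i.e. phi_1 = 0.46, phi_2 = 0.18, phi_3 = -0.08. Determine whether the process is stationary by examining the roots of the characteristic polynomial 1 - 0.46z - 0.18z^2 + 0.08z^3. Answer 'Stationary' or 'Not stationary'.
\text{Stationary}

The AR(p) characteristic polynomial is P(z) = 1 - 0.46z - 0.18z^2 + 0.08z^3.
Stationarity requires all roots to lie outside the unit circle, i.e. |z| > 1 for every root.
Degree 3: look for a simple real root z0 first, then factor out (1 - z/z0) and solve the remaining quadratic.
Testing z0 = 2: P(2) = 1 + (-0.46)(2) + (-0.18)(2)^2 + (0.08)(2)^3
  = 1 + (-0.92) + (-0.72) + (0.64) = 0.  So z_0 = 2 is a root, |z_0| = 2.
Divide out the factor (1 - 0.5 z) = (1 - z/z0) (since 1/z0 = 0.5):
  P(z) = (1 - 0.5 z)(1 + (0.04) z + (-0.16) z^2)
  [check: z-coef 0.04 - (0.5) = -0.46; z^2-coef -0.16 - (0.5)(0.04) = -0.18; z^3-coef -(0.5)(-0.16) = 0.08.]
Remaining roots from the quadratic factor 1 + (0.04) z + (-0.16) z^2:
  Set 1 + (0.04) z + (-0.16) z^2 = 0, i.e. a z^2 + b z + c = 0 with a = -0.16, b = 0.04, c = 1.
  Discriminant D = b^2 - 4ac = (0.04)^2 - 4*(-0.16)*1 = 0.0016 - (-0.64) = 0.6416.
  D >= 0, so the roots are real: z = (-b +/- sqrt(D)) / (2a) = (-0.04 +/- 0.800999) / (-0.32).
    z_1 = (-0.04 + 0.800999) / (-0.32) = -2.3781,   |z_1| = 2.3781.
    z_2 = (-0.04 - 0.800999) / (-0.32) = 2.6281,   |z_2| = 2.6281.
Moduli of all roots: 2.0000, 2.3781, 2.6281.
All moduli strictly greater than 1? Yes.
Verdict: Stationary.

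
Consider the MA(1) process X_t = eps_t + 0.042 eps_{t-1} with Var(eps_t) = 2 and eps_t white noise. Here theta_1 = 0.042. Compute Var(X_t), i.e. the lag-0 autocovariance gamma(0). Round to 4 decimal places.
\gamma(0) = 2.0035

For an MA(q) process X_t = eps_t + sum_i theta_i eps_{t-i} with
Var(eps_t) = sigma^2, the variance is
  gamma(0) = sigma^2 * (1 + sum_i theta_i^2).
  sum_i theta_i^2 = (0.042)^2 = 0.001764.
  gamma(0) = 2 * (1 + 0.001764) = 2 * 1.001764 = 2.003528, which rounds to 2.0035.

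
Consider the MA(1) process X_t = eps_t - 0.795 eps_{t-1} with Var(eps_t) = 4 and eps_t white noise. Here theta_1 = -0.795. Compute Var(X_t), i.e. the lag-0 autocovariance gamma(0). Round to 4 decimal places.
\gamma(0) = 6.5281

For an MA(q) process X_t = eps_t + sum_i theta_i eps_{t-i} with
Var(eps_t) = sigma^2, the variance is
  gamma(0) = sigma^2 * (1 + sum_i theta_i^2).
  sum_i theta_i^2 = (-0.795)^2 = 0.632025.
  gamma(0) = 4 * (1 + 0.632025) = 4 * 1.632025 = 6.5281.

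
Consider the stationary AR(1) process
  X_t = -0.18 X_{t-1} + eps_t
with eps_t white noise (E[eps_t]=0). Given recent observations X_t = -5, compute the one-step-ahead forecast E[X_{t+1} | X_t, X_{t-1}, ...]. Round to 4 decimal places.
E[X_{t+1} \mid \mathcal F_t] = 0.9000

For an AR(p) model X_t = c + sum_i phi_i X_{t-i} + eps_t, the
one-step-ahead conditional mean is
  E[X_{t+1} | X_t, ...] = c + sum_i phi_i X_{t+1-i}.
Substitute known values:
  E[X_{t+1} | ...] = (-0.18) * (-5)
                   = 0.9000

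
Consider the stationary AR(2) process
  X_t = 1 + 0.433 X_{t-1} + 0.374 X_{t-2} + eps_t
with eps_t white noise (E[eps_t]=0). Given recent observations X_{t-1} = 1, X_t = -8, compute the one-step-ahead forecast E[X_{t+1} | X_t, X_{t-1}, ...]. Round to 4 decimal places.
E[X_{t+1} \mid \mathcal F_t] = -2.0900

For an AR(p) model X_t = c + sum_i phi_i X_{t-i} + eps_t, the
one-step-ahead conditional mean is
  E[X_{t+1} | X_t, ...] = c + sum_i phi_i X_{t+1-i}.
Substitute known values:
  E[X_{t+1} | ...] = 1 + (0.433) * (-8) + (0.374) * (1)
                   = -2.0900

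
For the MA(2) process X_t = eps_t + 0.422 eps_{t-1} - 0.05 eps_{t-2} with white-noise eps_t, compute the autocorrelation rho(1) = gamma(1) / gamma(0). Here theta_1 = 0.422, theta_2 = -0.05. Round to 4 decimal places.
\rho(1) = 0.3396

For an MA(q) process with theta_0 = 1, the autocovariance is
  gamma(k) = sigma^2 * sum_{i=0..q-k} theta_i * theta_{i+k},
and rho(k) = gamma(k) / gamma(0). Sigma^2 cancels.
  numerator   = (1)*(0.422) + (0.422)*(-0.05) = 0.4009.
  denominator = (1)^2 + (0.422)^2 + (-0.05)^2 = 1.180584.
  rho(1) = 0.4009 / 1.180584 = 0.3396.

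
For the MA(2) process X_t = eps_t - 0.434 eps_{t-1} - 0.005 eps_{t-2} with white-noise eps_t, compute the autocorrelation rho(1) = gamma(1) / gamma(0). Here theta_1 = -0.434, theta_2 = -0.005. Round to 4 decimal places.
\rho(1) = -0.3634

For an MA(q) process with theta_0 = 1, the autocovariance is
  gamma(k) = sigma^2 * sum_{i=0..q-k} theta_i * theta_{i+k},
and rho(k) = gamma(k) / gamma(0). Sigma^2 cancels.
  numerator   = (1)*(-0.434) + (-0.434)*(-0.005) = -0.43183.
  denominator = (1)^2 + (-0.434)^2 + (-0.005)^2 = 1.188381.
  rho(1) = -0.43183 / 1.188381 = -0.3634.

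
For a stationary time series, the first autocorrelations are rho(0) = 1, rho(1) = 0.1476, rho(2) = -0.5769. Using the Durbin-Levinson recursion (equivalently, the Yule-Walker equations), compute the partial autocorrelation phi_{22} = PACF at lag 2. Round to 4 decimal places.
\phi_{22} = -0.6120

The PACF at lag k is phi_{kk}, the last component of the solution
to the Yule-Walker system G_k phi = r_k where
  (G_k)_{ij} = rho(|i - j|), (r_k)_i = rho(i), i,j = 1..k.
Equivalently, Durbin-Levinson gives phi_{kk} iteratively:
  phi_{11} = rho(1)
  phi_{kk} = [rho(k) - sum_{j=1..k-1} phi_{k-1,j} rho(k-j)]
            / [1 - sum_{j=1..k-1} phi_{k-1,j} rho(j)],
  phi_{k,j} = phi_{k-1,j} - phi_{kk} phi_{k-1,k-j},  j = 1..k-1.
Step k = 1:
  phi_11 = rho(1) = 0.1476.
Step k = 2:
  phi_22 = [rho(2) - phi_11 rho(1)] / [1 - phi_11 rho(1)] = [-0.5769 - (0.1476)(0.1476)] / [1 - (0.1476)(0.1476)]
         = -0.59868576 / 0.97821424 = -0.612.
Therefore phi_{22} = -0.6120.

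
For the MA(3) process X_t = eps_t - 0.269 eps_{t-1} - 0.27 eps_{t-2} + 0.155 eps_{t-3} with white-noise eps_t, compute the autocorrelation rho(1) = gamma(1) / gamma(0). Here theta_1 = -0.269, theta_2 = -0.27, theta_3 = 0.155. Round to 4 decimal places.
\rho(1) = -0.2037

For an MA(q) process with theta_0 = 1, the autocovariance is
  gamma(k) = sigma^2 * sum_{i=0..q-k} theta_i * theta_{i+k},
and rho(k) = gamma(k) / gamma(0). Sigma^2 cancels.
  numerator   = (1)*(-0.269) + (-0.269)*(-0.27) + (-0.27)*(0.155) = -0.23822.
  denominator = (1)^2 + (-0.269)^2 + (-0.27)^2 + (0.155)^2 = 1.169286.
  rho(1) = -0.23822 / 1.169286 = -0.2037.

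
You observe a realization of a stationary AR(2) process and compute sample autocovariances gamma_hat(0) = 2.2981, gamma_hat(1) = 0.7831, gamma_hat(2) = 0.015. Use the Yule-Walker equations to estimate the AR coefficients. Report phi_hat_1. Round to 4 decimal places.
\hat\phi_{1} = 0.3830

The Yule-Walker equations for an AR(p) process read, in matrix form,
  Gamma_p phi = r_p,   with   (Gamma_p)_{ij} = gamma(|i - j|),
                       (r_p)_i = gamma(i),   i,j = 1..p.
Substitute the sample gammas (Toeplitz matrix and right-hand side of size 2):
  Gamma_p = [[2.2981, 0.7831], [0.7831, 2.2981]]
  r_p     = [0.7831, 0.015]
Written out:
  2.2981 phi_1 + 0.7831 phi_2 = 0.7831
  0.7831 phi_1 + 2.2981 phi_2 = 0.015
Solve by Cramer's rule:
  det = gamma(0)^2 - gamma(1)^2 = (2.2981)^2 - (0.7831)^2 = 5.28126361 - 0.61324561 = 4.668018
  phi_hat_1 = [gamma(1) gamma(0) - gamma(1) gamma(2)] / det = [(0.7831)(2.2981) - (0.7831)(0.015)] / 4.668018 = 1.78789561 / 4.668018 = 0.383
  phi_hat_2 = [gamma(0) gamma(2) - gamma(1)^2] / det = [(2.2981)(0.015) - (0.7831)^2] / 4.668018 = -0.57877411 / 4.668018 = -0.124
So phi_hat = [0.3830, -0.1240].
Therefore phi_hat_1 = 0.3830.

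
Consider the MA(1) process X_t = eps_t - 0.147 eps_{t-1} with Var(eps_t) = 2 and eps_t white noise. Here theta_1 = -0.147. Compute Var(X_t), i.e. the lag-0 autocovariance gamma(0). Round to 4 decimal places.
\gamma(0) = 2.0432

For an MA(q) process X_t = eps_t + sum_i theta_i eps_{t-i} with
Var(eps_t) = sigma^2, the variance is
  gamma(0) = sigma^2 * (1 + sum_i theta_i^2).
  sum_i theta_i^2 = (-0.147)^2 = 0.021609.
  gamma(0) = 2 * (1 + 0.021609) = 2 * 1.021609 = 2.043218, which rounds to 2.0432.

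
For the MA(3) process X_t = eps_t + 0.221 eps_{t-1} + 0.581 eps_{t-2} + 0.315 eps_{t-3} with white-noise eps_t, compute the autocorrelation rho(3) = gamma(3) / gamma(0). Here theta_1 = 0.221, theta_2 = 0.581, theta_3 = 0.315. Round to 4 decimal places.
\rho(3) = 0.2120

For an MA(q) process with theta_0 = 1, the autocovariance is
  gamma(k) = sigma^2 * sum_{i=0..q-k} theta_i * theta_{i+k},
and rho(k) = gamma(k) / gamma(0). Sigma^2 cancels.
  numerator   = (1)*(0.315) = 0.315.
  denominator = (1)^2 + (0.221)^2 + (0.581)^2 + (0.315)^2 = 1.485627.
  rho(3) = 0.315 / 1.485627 = 0.2120.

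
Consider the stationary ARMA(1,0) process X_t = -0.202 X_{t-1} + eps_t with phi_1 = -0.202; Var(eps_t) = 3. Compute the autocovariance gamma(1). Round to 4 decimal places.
\gamma(1) = -0.6318

Multiply the model equation by X_{t-k} and take expectations. With theta_0 = psi_0 = 1 and psi_j the MA(infinity) weights, this gives
  gamma(k) - sum_i phi_i gamma(k-i) = c_k,
  c_k = sigma^2 * sum_{j=k..q} theta_j psi_{j-k}   (c_k = 0 for k > q),
using gamma(-m) = gamma(m).
Pure AR (q = 0): c_0 = sigma^2 = 3, c_k = 0 for k >= 1.
Equations for k = 0 and k = 1 (AR order 1):
  gamma(0) = phi_1 gamma(1) + c_0
  gamma(1) = phi_1 gamma(0) + c_1
Substituting the second into the first: gamma(0) (1 - phi_1^2) = c_0 + phi_1 c_1, so
  gamma(0) = c_0 / (1 - phi_1^2) = 3 / (1 - (-0.202)^2) = 3 / 0.959196 = 3.127619.
  gamma(1) = phi_1 gamma(0) = (-0.202)(3.127619) = -0.631779.
Therefore gamma(1) = -0.6318 (to 4 decimal places).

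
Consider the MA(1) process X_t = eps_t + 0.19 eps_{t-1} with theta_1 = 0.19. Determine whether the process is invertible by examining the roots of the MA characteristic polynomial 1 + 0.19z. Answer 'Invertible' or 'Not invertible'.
\text{Invertible}

The MA(q) characteristic polynomial is P(z) = 1 + 0.19z.
Invertibility requires all roots to lie outside the unit circle, i.e. |z| > 1 for every root.
This is linear in z: 1 + (0.19) z = 0  =>  z = -1/(0.19) = -5.263158,  |z| = 5.263158.
Moduli of all roots: 5.2632.
All moduli strictly greater than 1? Yes.
Verdict: Invertible.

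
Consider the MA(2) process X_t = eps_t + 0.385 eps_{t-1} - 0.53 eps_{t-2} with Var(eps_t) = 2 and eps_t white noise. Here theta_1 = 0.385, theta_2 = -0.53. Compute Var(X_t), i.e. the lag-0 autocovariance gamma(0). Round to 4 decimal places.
\gamma(0) = 2.8583

For an MA(q) process X_t = eps_t + sum_i theta_i eps_{t-i} with
Var(eps_t) = sigma^2, the variance is
  gamma(0) = sigma^2 * (1 + sum_i theta_i^2).
  sum_i theta_i^2 = (0.385)^2 + (-0.53)^2 = 0.148225 + 0.2809 = 0.429125.
  gamma(0) = 2 * (1 + 0.429125) = 2 * 1.429125 = 2.85825, which rounds to 2.8583.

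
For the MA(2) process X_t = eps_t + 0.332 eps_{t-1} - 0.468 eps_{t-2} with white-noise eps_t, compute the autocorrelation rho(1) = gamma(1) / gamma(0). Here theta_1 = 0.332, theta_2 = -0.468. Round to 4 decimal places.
\rho(1) = 0.1329

For an MA(q) process with theta_0 = 1, the autocovariance is
  gamma(k) = sigma^2 * sum_{i=0..q-k} theta_i * theta_{i+k},
and rho(k) = gamma(k) / gamma(0). Sigma^2 cancels.
  numerator   = (1)*(0.332) + (0.332)*(-0.468) = 0.176624.
  denominator = (1)^2 + (0.332)^2 + (-0.468)^2 = 1.329248.
  rho(1) = 0.176624 / 1.329248 = 0.1329.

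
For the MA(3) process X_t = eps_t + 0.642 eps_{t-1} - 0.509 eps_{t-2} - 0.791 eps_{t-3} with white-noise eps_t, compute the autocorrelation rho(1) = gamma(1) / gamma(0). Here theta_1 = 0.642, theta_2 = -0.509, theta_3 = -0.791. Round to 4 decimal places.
\rho(1) = 0.3125

For an MA(q) process with theta_0 = 1, the autocovariance is
  gamma(k) = sigma^2 * sum_{i=0..q-k} theta_i * theta_{i+k},
and rho(k) = gamma(k) / gamma(0). Sigma^2 cancels.
  numerator   = (1)*(0.642) + (0.642)*(-0.509) + (-0.509)*(-0.791) = 0.717841.
  denominator = (1)^2 + (0.642)^2 + (-0.509)^2 + (-0.791)^2 = 2.296926.
  rho(1) = 0.717841 / 2.296926 = 0.3125.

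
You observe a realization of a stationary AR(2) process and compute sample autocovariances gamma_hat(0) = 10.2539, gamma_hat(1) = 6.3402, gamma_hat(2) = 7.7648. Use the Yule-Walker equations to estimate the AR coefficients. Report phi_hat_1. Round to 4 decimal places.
\hat\phi_{1} = 0.2430

The Yule-Walker equations for an AR(p) process read, in matrix form,
  Gamma_p phi = r_p,   with   (Gamma_p)_{ij} = gamma(|i - j|),
                       (r_p)_i = gamma(i),   i,j = 1..p.
Substitute the sample gammas (Toeplitz matrix and right-hand side of size 2):
  Gamma_p = [[10.2539, 6.3402], [6.3402, 10.2539]]
  r_p     = [6.3402, 7.7648]
Written out:
  10.2539 phi_1 + 6.3402 phi_2 = 6.3402
  6.3402 phi_1 + 10.2539 phi_2 = 7.7648
Solve by Cramer's rule:
  det = gamma(0)^2 - gamma(1)^2 = (10.2539)^2 - (6.3402)^2 = 105.14246521 - 40.19813604 = 64.94432917
  phi_hat_1 = [gamma(1) gamma(0) - gamma(1) gamma(2)] / det = [(6.3402)(10.2539) - (6.3402)(7.7648)] / 64.94432917 = 15.78139182 / 64.94432917 = 0.243
  phi_hat_2 = [gamma(0) gamma(2) - gamma(1)^2] / det = [(10.2539)(7.7648) - (6.3402)^2] / 64.94432917 = 39.42134668 / 64.94432917 = 0.607
So phi_hat = [0.2430, 0.6070].
Therefore phi_hat_1 = 0.2430.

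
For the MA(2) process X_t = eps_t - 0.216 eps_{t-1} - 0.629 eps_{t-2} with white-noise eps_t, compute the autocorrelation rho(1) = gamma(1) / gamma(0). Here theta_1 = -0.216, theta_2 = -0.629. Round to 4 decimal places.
\rho(1) = -0.0556

For an MA(q) process with theta_0 = 1, the autocovariance is
  gamma(k) = sigma^2 * sum_{i=0..q-k} theta_i * theta_{i+k},
and rho(k) = gamma(k) / gamma(0). Sigma^2 cancels.
  numerator   = (1)*(-0.216) + (-0.216)*(-0.629) = -0.080136.
  denominator = (1)^2 + (-0.216)^2 + (-0.629)^2 = 1.442297.
  rho(1) = -0.080136 / 1.442297 = -0.0556.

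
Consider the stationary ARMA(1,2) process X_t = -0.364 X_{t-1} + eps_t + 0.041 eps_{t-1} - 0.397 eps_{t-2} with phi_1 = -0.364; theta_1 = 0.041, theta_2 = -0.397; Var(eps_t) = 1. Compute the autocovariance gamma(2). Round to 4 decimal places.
\gamma(2) = -0.3004

Multiply the model equation by X_{t-k} and take expectations. With theta_0 = psi_0 = 1 and psi_j the MA(infinity) weights, this gives
  gamma(k) - sum_i phi_i gamma(k-i) = c_k,
  c_k = sigma^2 * sum_{j=k..q} theta_j psi_{j-k}   (c_k = 0 for k > q),
using gamma(-m) = gamma(m).
psi-weights needed (psi_j = theta_j + sum_i phi_i psi_{j-i}):
  psi_1 = theta_1 + phi_1 = 0.041 + (-0.364) = -0.323
  psi_2 = theta_2 + phi_1 psi_1 = -0.397 + (-0.364)(-0.323) = -0.279428
Right-hand sides:
  c_0 = sigma^2 (1 + theta_1 psi_1 + theta_2 psi_2) = 1 * (1 + (0.041)(-0.323) + (-0.397)(-0.279428)) = 1 * 1.09769 = 1.09769
  c_1 = sigma^2 (theta_1 + theta_2 psi_1) = 1 * (0.041 + (-0.397)(-0.323)) = 0.169231
  c_2 = sigma^2 theta_2 = 1 * (-0.397) = -0.397
Equations for k = 0 and k = 1 (AR order 1):
  gamma(0) = phi_1 gamma(1) + c_0
  gamma(1) = phi_1 gamma(0) + c_1
Substituting the second into the first: gamma(0) (1 - phi_1^2) = c_0 + phi_1 c_1, so
  gamma(0) = (c_0 + phi_1 c_1) / (1 - phi_1^2) = (1.09769 + (-0.364)(0.169231)) / (1 - (-0.364)^2) = 1.03609 / 0.867504 = 1.194334.
  gamma(1) = phi_1 gamma(0) + c_1 = (-0.364)(1.194334) + (0.169231) = -0.265507.
For k = 2: gamma(2) = phi_1 gamma(1) + c_2
  = (-0.364)(-0.265507) + (-0.397) = -0.300356.
Therefore gamma(2) = -0.3004 (to 4 decimal places).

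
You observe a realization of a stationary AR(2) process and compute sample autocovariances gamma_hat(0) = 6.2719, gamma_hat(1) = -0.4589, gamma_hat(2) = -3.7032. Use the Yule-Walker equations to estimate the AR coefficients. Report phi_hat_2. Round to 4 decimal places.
\hat\phi_{2} = -0.5990

The Yule-Walker equations for an AR(p) process read, in matrix form,
  Gamma_p phi = r_p,   with   (Gamma_p)_{ij} = gamma(|i - j|),
                       (r_p)_i = gamma(i),   i,j = 1..p.
Substitute the sample gammas (Toeplitz matrix and right-hand side of size 2):
  Gamma_p = [[6.2719, -0.4589], [-0.4589, 6.2719]]
  r_p     = [-0.4589, -3.7032]
Written out:
  6.2719 phi_1 - 0.4589 phi_2 = -0.4589
  -0.4589 phi_1 + 6.2719 phi_2 = -3.7032
Solve by Cramer's rule:
  det = gamma(0)^2 - gamma(1)^2 = (6.2719)^2 - (-0.4589)^2 = 39.33672961 - 0.21058921 = 39.1261404
  phi_hat_1 = [gamma(1) gamma(0) - gamma(1) gamma(2)] / det = [(-0.4589)(6.2719) - (-0.4589)(-3.7032)] / 39.1261404 = -4.57757339 / 39.1261404 = -0.117
  phi_hat_2 = [gamma(0) gamma(2) - gamma(1)^2] / det = [(6.2719)(-3.7032) - (-0.4589)^2] / 39.1261404 = -23.43668929 / 39.1261404 = -0.599
So phi_hat = [-0.1170, -0.5990].
Therefore phi_hat_2 = -0.5990.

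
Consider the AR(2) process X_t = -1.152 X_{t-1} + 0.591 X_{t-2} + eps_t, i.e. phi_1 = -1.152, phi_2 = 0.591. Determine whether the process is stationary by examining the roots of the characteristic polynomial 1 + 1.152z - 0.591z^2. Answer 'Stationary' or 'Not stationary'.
\text{Not stationary}

The AR(p) characteristic polynomial is P(z) = 1 + 1.152z - 0.591z^2.
Stationarity requires all roots to lie outside the unit circle, i.e. |z| > 1 for every root.
Set 1 + (1.152) z + (-0.591) z^2 = 0, i.e. a z^2 + b z + c = 0 with a = -0.591, b = 1.152, c = 1.
Discriminant D = b^2 - 4ac = (1.152)^2 - 4*(-0.591)*1 = 1.327104 - (-2.364) = 3.691104.
D >= 0, so the roots are real: z = (-b +/- sqrt(D)) / (2a) = (-1.152 +/- 1.921225) / (-1.182).
  z_1 = (-1.152 + 1.921225) / (-1.182) = -0.6508,   |z_1| = 0.6508.
  z_2 = (-1.152 - 1.921225) / (-1.182) = 2.6,   |z_2| = 2.6.
Moduli of all roots: 0.6508, 2.6000.
All moduli strictly greater than 1? No.
Verdict: Not stationary.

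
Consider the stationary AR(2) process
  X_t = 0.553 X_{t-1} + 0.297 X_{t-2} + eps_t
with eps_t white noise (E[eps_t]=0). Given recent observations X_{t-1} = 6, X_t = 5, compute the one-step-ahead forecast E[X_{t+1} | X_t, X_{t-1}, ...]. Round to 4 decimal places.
E[X_{t+1} \mid \mathcal F_t] = 4.5470

For an AR(p) model X_t = c + sum_i phi_i X_{t-i} + eps_t, the
one-step-ahead conditional mean is
  E[X_{t+1} | X_t, ...] = c + sum_i phi_i X_{t+1-i}.
Substitute known values:
  E[X_{t+1} | ...] = (0.553) * (5) + (0.297) * (6)
                   = 4.5470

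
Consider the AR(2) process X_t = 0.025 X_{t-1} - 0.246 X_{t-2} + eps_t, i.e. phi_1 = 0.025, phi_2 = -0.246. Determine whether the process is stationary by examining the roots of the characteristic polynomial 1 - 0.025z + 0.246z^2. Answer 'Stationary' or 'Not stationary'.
\text{Stationary}

The AR(p) characteristic polynomial is P(z) = 1 - 0.025z + 0.246z^2.
Stationarity requires all roots to lie outside the unit circle, i.e. |z| > 1 for every root.
Set 1 + (-0.025) z + (0.246) z^2 = 0, i.e. a z^2 + b z + c = 0 with a = 0.246, b = -0.025, c = 1.
Discriminant D = b^2 - 4ac = (-0.025)^2 - 4*(0.246)*1 = 0.000625 - (0.984) = -0.983375.
D < 0, so the roots are the complex-conjugate pair z = (-b +/- i sqrt(-D)) / (2a) = 0.0508 +/- 2.0156i.
For a conjugate pair |z|^2 = z * conj(z) = (product of roots) = c/a = 1/(0.246) = 4.065041, so |z| = sqrt(4.065041) = 2.0162 for both roots.
Moduli of all roots: 2.0162, 2.0162.
All moduli strictly greater than 1? Yes.
Verdict: Stationary.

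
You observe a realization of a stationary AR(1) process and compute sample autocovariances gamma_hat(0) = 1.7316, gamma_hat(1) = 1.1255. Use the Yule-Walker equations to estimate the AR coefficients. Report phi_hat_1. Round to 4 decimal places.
\hat\phi_{1} = 0.6500

The Yule-Walker equations for an AR(p) process read, in matrix form,
  Gamma_p phi = r_p,   with   (Gamma_p)_{ij} = gamma(|i - j|),
                       (r_p)_i = gamma(i),   i,j = 1..p.
Substitute the sample gammas (Toeplitz matrix and right-hand side of size 1):
  Gamma_p = [[1.7316]]
  r_p     = [1.1255]
With p = 1 this is the single equation gamma(0) phi_1 = gamma(1):
  phi_hat_1 = gamma(1) / gamma(0) = 1.1255 / 1.7316 = 0.6500.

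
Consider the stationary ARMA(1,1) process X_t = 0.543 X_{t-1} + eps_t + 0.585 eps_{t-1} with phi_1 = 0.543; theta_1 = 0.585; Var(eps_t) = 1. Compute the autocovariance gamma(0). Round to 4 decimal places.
\gamma(0) = 2.8044

Multiply the model equation by X_{t-k} and take expectations. With theta_0 = psi_0 = 1 and psi_j the MA(infinity) weights, this gives
  gamma(k) - sum_i phi_i gamma(k-i) = c_k,
  c_k = sigma^2 * sum_{j=k..q} theta_j psi_{j-k}   (c_k = 0 for k > q),
using gamma(-m) = gamma(m).
psi-weights needed (psi_j = theta_j + sum_i phi_i psi_{j-i}):
  psi_1 = theta_1 + phi_1 = 0.585 + (0.543) = 1.128
Right-hand sides:
  c_0 = sigma^2 (1 + theta_1 psi_1) = 1 * (1 + (0.585)(1.128)) = 1 * 1.65988 = 1.65988
  c_1 = sigma^2 theta_1 = 1 * (0.585) = 0.585
  c_2 = 0
Equations for k = 0 and k = 1 (AR order 1):
  gamma(0) = phi_1 gamma(1) + c_0
  gamma(1) = phi_1 gamma(0) + c_1
Substituting the second into the first: gamma(0) (1 - phi_1^2) = c_0 + phi_1 c_1, so
  gamma(0) = (c_0 + phi_1 c_1) / (1 - phi_1^2) = (1.65988 + (0.543)(0.585)) / (1 - (0.543)^2) = 1.977535 / 0.705151 = 2.804414.
Therefore gamma(0) = 2.8044 (to 4 decimal places).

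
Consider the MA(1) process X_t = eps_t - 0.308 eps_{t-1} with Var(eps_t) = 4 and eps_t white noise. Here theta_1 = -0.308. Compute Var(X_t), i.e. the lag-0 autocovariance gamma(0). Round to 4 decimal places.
\gamma(0) = 4.3795

For an MA(q) process X_t = eps_t + sum_i theta_i eps_{t-i} with
Var(eps_t) = sigma^2, the variance is
  gamma(0) = sigma^2 * (1 + sum_i theta_i^2).
  sum_i theta_i^2 = (-0.308)^2 = 0.094864.
  gamma(0) = 4 * (1 + 0.094864) = 4 * 1.094864 = 4.379456, which rounds to 4.3795.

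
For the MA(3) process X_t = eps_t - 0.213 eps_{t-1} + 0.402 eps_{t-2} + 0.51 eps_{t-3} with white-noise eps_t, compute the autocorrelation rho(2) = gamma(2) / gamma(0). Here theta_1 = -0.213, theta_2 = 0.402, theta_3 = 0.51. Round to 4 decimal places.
\rho(2) = 0.2000

For an MA(q) process with theta_0 = 1, the autocovariance is
  gamma(k) = sigma^2 * sum_{i=0..q-k} theta_i * theta_{i+k},
and rho(k) = gamma(k) / gamma(0). Sigma^2 cancels.
  numerator   = (1)*(0.402) + (-0.213)*(0.51) = 0.29337.
  denominator = (1)^2 + (-0.213)^2 + (0.402)^2 + (0.51)^2 = 1.467073.
  rho(2) = 0.29337 / 1.467073 = 0.2000.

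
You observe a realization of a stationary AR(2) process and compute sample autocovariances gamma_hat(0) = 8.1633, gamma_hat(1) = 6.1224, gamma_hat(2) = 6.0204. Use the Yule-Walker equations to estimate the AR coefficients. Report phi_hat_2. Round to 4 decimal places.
\hat\phi_{2} = 0.4000

The Yule-Walker equations for an AR(p) process read, in matrix form,
  Gamma_p phi = r_p,   with   (Gamma_p)_{ij} = gamma(|i - j|),
                       (r_p)_i = gamma(i),   i,j = 1..p.
Substitute the sample gammas (Toeplitz matrix and right-hand side of size 2):
  Gamma_p = [[8.1633, 6.1224], [6.1224, 8.1633]]
  r_p     = [6.1224, 6.0204]
Written out:
  8.1633 phi_1 + 6.1224 phi_2 = 6.1224
  6.1224 phi_1 + 8.1633 phi_2 = 6.0204
Solve by Cramer's rule:
  det = gamma(0)^2 - gamma(1)^2 = (8.1633)^2 - (6.1224)^2 = 66.63946689 - 37.48378176 = 29.15568513
  phi_hat_1 = [gamma(1) gamma(0) - gamma(1) gamma(2)] / det = [(6.1224)(8.1633) - (6.1224)(6.0204)] / 29.15568513 = 13.11969096 / 29.15568513 = 0.45
  phi_hat_2 = [gamma(0) gamma(2) - gamma(1)^2] / det = [(8.1633)(6.0204) - (6.1224)^2] / 29.15568513 = 11.66254956 / 29.15568513 = 0.4
So phi_hat = [0.4500, 0.4000].
Therefore phi_hat_2 = 0.4000.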